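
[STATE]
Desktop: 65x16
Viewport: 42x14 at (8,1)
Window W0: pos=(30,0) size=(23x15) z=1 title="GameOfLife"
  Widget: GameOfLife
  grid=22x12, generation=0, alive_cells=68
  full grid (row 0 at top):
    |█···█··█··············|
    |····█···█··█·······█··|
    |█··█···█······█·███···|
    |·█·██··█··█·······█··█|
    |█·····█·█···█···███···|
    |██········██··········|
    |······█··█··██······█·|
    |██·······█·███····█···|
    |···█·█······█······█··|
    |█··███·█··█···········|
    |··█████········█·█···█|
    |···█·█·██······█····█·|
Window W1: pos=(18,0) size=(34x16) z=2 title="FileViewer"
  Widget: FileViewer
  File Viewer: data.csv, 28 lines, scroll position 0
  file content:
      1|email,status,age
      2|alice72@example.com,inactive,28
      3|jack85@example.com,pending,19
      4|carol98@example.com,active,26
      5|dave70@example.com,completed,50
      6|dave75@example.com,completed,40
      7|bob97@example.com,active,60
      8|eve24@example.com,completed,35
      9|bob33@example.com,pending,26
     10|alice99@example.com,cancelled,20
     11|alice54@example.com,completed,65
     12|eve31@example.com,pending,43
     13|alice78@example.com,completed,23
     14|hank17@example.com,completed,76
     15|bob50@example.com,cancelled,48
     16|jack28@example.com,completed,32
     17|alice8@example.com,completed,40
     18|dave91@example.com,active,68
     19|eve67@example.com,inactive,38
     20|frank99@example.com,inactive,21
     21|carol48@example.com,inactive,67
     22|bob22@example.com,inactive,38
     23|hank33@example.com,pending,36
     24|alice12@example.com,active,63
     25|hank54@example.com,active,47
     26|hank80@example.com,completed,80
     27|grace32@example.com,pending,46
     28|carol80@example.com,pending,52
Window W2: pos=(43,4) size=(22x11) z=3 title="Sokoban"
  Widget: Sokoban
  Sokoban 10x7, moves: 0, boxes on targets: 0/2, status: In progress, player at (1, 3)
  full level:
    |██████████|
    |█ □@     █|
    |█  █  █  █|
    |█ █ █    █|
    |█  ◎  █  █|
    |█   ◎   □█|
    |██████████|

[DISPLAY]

          ┃ FileViewer                    
          ┠───────────────────────────────
          ┃email,status,age               
          ┃alice72@example.com,inac┏━━━━━━
          ┃jack85@example.com,pendi┃ Sokob
          ┃carol98@example.com,acti┠──────
          ┃dave70@example.com,compl┃██████
          ┃dave75@example.com,compl┃█ □@  
          ┃bob97@example.com,active┃█  █  
          ┃eve24@example.com,comple┃█ █ █ 
          ┃bob33@example.com,pendin┃█  ◎  
          ┃alice99@example.com,canc┃█   ◎ 
          ┃alice54@example.com,comp┃██████
          ┃eve31@example.com,pendin┗━━━━━━


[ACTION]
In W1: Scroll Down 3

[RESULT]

          ┃ FileViewer                    
          ┠───────────────────────────────
          ┃carol98@example.com,active,26  
          ┃dave70@example.com,compl┏━━━━━━
          ┃dave75@example.com,compl┃ Sokob
          ┃bob97@example.com,active┠──────
          ┃eve24@example.com,comple┃██████
          ┃bob33@example.com,pendin┃█ □@  
          ┃alice99@example.com,canc┃█  █  
          ┃alice54@example.com,comp┃█ █ █ 
          ┃eve31@example.com,pendin┃█  ◎  
          ┃alice78@example.com,comp┃█   ◎ 
          ┃hank17@example.com,compl┃██████
          ┃bob50@example.com,cancel┗━━━━━━


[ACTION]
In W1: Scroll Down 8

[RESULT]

          ┃ FileViewer                    
          ┠───────────────────────────────
          ┃eve31@example.com,pending,43   
          ┃alice78@example.com,comp┏━━━━━━
          ┃hank17@example.com,compl┃ Sokob
          ┃bob50@example.com,cancel┠──────
          ┃jack28@example.com,compl┃██████
          ┃alice8@example.com,compl┃█ □@  
          ┃dave91@example.com,activ┃█  █  
          ┃eve67@example.com,inacti┃█ █ █ 
          ┃frank99@example.com,inac┃█  ◎  
          ┃carol48@example.com,inac┃█   ◎ 
          ┃bob22@example.com,inacti┃██████
          ┃hank33@example.com,pendi┗━━━━━━


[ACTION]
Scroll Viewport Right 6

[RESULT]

    ┃ FileViewer                     ┃┃   
    ┠────────────────────────────────┨┨   
    ┃eve31@example.com,pending,43   ▲┃┃   
    ┃alice78@example.com,comp┏━━━━━━━━━━━━
    ┃hank17@example.com,compl┃ Sokoban    
    ┃bob50@example.com,cancel┠────────────
    ┃jack28@example.com,compl┃██████████  
    ┃alice8@example.com,compl┃█ □@     █  
    ┃dave91@example.com,activ┃█  █  █  █  
    ┃eve67@example.com,inacti┃█ █ █    █  
    ┃frank99@example.com,inac┃█  ◎  █  █  
    ┃carol48@example.com,inac┃█   ◎   □█  
    ┃bob22@example.com,inacti┃██████████  
    ┃hank33@example.com,pendi┗━━━━━━━━━━━━


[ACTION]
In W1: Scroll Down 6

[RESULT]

    ┃ FileViewer                     ┃┃   
    ┠────────────────────────────────┨┨   
    ┃alice8@example.com,completed,40▲┃┃   
    ┃dave91@example.com,activ┏━━━━━━━━━━━━
    ┃eve67@example.com,inacti┃ Sokoban    
    ┃frank99@example.com,inac┠────────────
    ┃carol48@example.com,inac┃██████████  
    ┃bob22@example.com,inacti┃█ □@     █  
    ┃hank33@example.com,pendi┃█  █  █  █  
    ┃alice12@example.com,acti┃█ █ █    █  
    ┃hank54@example.com,activ┃█  ◎  █  █  
    ┃hank80@example.com,compl┃█   ◎   □█  
    ┃grace32@example.com,pend┃██████████  
    ┃carol80@example.com,pend┗━━━━━━━━━━━━


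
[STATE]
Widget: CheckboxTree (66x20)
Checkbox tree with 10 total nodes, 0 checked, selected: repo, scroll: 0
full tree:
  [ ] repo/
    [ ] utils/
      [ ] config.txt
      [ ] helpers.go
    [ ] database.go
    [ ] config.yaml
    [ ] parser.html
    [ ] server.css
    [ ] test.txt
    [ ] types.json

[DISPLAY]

>[ ] repo/                                                        
   [ ] utils/                                                     
     [ ] config.txt                                               
     [ ] helpers.go                                               
   [ ] database.go                                                
   [ ] config.yaml                                                
   [ ] parser.html                                                
   [ ] server.css                                                 
   [ ] test.txt                                                   
   [ ] types.json                                                 
                                                                  
                                                                  
                                                                  
                                                                  
                                                                  
                                                                  
                                                                  
                                                                  
                                                                  
                                                                  


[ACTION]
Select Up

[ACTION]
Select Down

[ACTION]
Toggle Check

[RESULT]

 [-] repo/                                                        
>  [x] utils/                                                     
     [x] config.txt                                               
     [x] helpers.go                                               
   [ ] database.go                                                
   [ ] config.yaml                                                
   [ ] parser.html                                                
   [ ] server.css                                                 
   [ ] test.txt                                                   
   [ ] types.json                                                 
                                                                  
                                                                  
                                                                  
                                                                  
                                                                  
                                                                  
                                                                  
                                                                  
                                                                  
                                                                  


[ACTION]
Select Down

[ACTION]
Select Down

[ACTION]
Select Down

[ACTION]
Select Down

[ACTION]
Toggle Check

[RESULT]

 [-] repo/                                                        
   [x] utils/                                                     
     [x] config.txt                                               
     [x] helpers.go                                               
   [ ] database.go                                                
>  [x] config.yaml                                                
   [ ] parser.html                                                
   [ ] server.css                                                 
   [ ] test.txt                                                   
   [ ] types.json                                                 
                                                                  
                                                                  
                                                                  
                                                                  
                                                                  
                                                                  
                                                                  
                                                                  
                                                                  
                                                                  


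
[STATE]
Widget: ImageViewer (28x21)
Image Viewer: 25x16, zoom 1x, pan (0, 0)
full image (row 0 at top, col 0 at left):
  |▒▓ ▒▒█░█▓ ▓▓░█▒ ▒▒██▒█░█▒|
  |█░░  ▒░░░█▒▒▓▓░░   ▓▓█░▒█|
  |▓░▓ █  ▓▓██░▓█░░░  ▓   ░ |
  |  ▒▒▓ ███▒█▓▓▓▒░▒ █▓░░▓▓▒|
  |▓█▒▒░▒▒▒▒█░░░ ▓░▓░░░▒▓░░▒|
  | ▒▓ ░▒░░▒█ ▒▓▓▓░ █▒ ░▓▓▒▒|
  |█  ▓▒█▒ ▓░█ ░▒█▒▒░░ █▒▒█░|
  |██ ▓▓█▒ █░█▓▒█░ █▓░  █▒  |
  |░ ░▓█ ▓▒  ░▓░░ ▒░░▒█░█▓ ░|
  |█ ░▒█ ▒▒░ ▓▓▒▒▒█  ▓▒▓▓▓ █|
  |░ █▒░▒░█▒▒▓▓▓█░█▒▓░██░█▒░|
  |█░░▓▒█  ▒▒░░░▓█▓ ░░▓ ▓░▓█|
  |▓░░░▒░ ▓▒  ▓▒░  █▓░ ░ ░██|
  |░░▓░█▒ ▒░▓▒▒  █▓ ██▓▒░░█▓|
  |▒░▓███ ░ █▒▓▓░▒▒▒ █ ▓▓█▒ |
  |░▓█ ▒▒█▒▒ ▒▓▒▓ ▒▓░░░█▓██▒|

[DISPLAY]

▒▓ ▒▒█░█▓ ▓▓░█▒ ▒▒██▒█░█▒   
█░░  ▒░░░█▒▒▓▓░░   ▓▓█░▒█   
▓░▓ █  ▓▓██░▓█░░░  ▓   ░    
  ▒▒▓ ███▒█▓▓▓▒░▒ █▓░░▓▓▒   
▓█▒▒░▒▒▒▒█░░░ ▓░▓░░░▒▓░░▒   
 ▒▓ ░▒░░▒█ ▒▓▓▓░ █▒ ░▓▓▒▒   
█  ▓▒█▒ ▓░█ ░▒█▒▒░░ █▒▒█░   
██ ▓▓█▒ █░█▓▒█░ █▓░  █▒     
░ ░▓█ ▓▒  ░▓░░ ▒░░▒█░█▓ ░   
█ ░▒█ ▒▒░ ▓▓▒▒▒█  ▓▒▓▓▓ █   
░ █▒░▒░█▒▒▓▓▓█░█▒▓░██░█▒░   
█░░▓▒█  ▒▒░░░▓█▓ ░░▓ ▓░▓█   
▓░░░▒░ ▓▒  ▓▒░  █▓░ ░ ░██   
░░▓░█▒ ▒░▓▒▒  █▓ ██▓▒░░█▓   
▒░▓███ ░ █▒▓▓░▒▒▒ █ ▓▓█▒    
░▓█ ▒▒█▒▒ ▒▓▒▓ ▒▓░░░█▓██▒   
                            
                            
                            
                            
                            


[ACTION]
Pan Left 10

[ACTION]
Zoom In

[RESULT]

▒▒▓▓  ▒▒▒▒██░░██▓▓  ▓▓▓▓░░██
▒▒▓▓  ▒▒▒▒██░░██▓▓  ▓▓▓▓░░██
██░░░░    ▒▒░░░░░░██▒▒▒▒▓▓▓▓
██░░░░    ▒▒░░░░░░██▒▒▒▒▓▓▓▓
▓▓░░▓▓  ██    ▓▓▓▓████░░▓▓██
▓▓░░▓▓  ██    ▓▓▓▓████░░▓▓██
    ▒▒▒▒▓▓  ██████▒▒██▓▓▓▓▓▓
    ▒▒▒▒▓▓  ██████▒▒██▓▓▓▓▓▓
▓▓██▒▒▒▒░░▒▒▒▒▒▒▒▒██░░░░░░  
▓▓██▒▒▒▒░░▒▒▒▒▒▒▒▒██░░░░░░  
  ▒▒▓▓  ░░▒▒░░░░▒▒██  ▒▒▓▓▓▓
  ▒▒▓▓  ░░▒▒░░░░▒▒██  ▒▒▓▓▓▓
██    ▓▓▒▒██▒▒  ▓▓░░██  ░░▒▒
██    ▓▓▒▒██▒▒  ▓▓░░██  ░░▒▒
████  ▓▓▓▓██▒▒  ██░░██▓▓▒▒██
████  ▓▓▓▓██▒▒  ██░░██▓▓▒▒██
░░  ░░▓▓██  ▓▓▒▒    ░░▓▓░░░░
░░  ░░▓▓██  ▓▓▒▒    ░░▓▓░░░░
██  ░░▒▒██  ▒▒▒▒░░  ▓▓▓▓▒▒▒▒
██  ░░▒▒██  ▒▒▒▒░░  ▓▓▓▓▒▒▒▒
░░  ██▒▒░░▒▒░░██▒▒▒▒▓▓▓▓▓▓██


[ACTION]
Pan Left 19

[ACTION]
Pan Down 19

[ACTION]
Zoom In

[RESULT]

███      ▓▓▓▒▒▒███▒▒▒   ▓▓▓░
███      ▓▓▓▒▒▒███▒▒▒   ▓▓▓░
██████   ▓▓▓▓▓▓███▒▒▒   ███░
██████   ▓▓▓▓▓▓███▒▒▒   ███░
██████   ▓▓▓▓▓▓███▒▒▒   ███░
░░░   ░░░▓▓▓███   ▓▓▓▒▒▒    
░░░   ░░░▓▓▓███   ▓▓▓▒▒▒    
░░░   ░░░▓▓▓███   ▓▓▓▒▒▒    
███   ░░░▒▒▒███   ▒▒▒▒▒▒░░░ 
███   ░░░▒▒▒███   ▒▒▒▒▒▒░░░ 
███   ░░░▒▒▒███   ▒▒▒▒▒▒░░░ 
░░░   ███▒▒▒░░░▒▒▒░░░███▒▒▒▒
░░░   ███▒▒▒░░░▒▒▒░░░███▒▒▒▒
░░░   ███▒▒▒░░░▒▒▒░░░███▒▒▒▒
███░░░░░░▓▓▓▒▒▒███      ▒▒▒▒
███░░░░░░▓▓▓▒▒▒███      ▒▒▒▒
███░░░░░░▓▓▓▒▒▒███      ▒▒▒▒
▓▓▓░░░░░░░░░▒▒▒░░░   ▓▓▓▒▒▒ 
▓▓▓░░░░░░░░░▒▒▒░░░   ▓▓▓▒▒▒ 
▓▓▓░░░░░░░░░▒▒▒░░░   ▓▓▓▒▒▒ 
░░░░░░▓▓▓░░░███▒▒▒   ▒▒▒░░░▓


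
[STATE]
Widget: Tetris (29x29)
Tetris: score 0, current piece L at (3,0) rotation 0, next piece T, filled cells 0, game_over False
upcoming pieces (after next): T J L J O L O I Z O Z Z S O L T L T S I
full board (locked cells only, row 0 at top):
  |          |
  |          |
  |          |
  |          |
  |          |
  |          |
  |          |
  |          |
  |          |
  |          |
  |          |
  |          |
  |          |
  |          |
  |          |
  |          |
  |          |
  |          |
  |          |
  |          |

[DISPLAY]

     ▒    │Next:             
   ▒▒▒    │ ▒                
          │▒▒▒               
          │                  
          │                  
          │                  
          │Score:            
          │0                 
          │                  
          │                  
          │                  
          │                  
          │                  
          │                  
          │                  
          │                  
          │                  
          │                  
          │                  
          │                  
          │                  
          │                  
          │                  
          │                  
          │                  
          │                  
          │                  
          │                  
          │                  


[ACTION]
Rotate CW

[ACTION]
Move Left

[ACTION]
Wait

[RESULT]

          │Next:             
  ▒       │ ▒                
  ▒       │▒▒▒               
  ▒▒      │                  
          │                  
          │                  
          │Score:            
          │0                 
          │                  
          │                  
          │                  
          │                  
          │                  
          │                  
          │                  
          │                  
          │                  
          │                  
          │                  
          │                  
          │                  
          │                  
          │                  
          │                  
          │                  
          │                  
          │                  
          │                  
          │                  


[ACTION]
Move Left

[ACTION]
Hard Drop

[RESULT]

    ▒     │Next:             
   ▒▒▒    │ ▒                
          │▒▒▒               
          │                  
          │                  
          │                  
          │Score:            
          │0                 
          │                  
          │                  
          │                  
          │                  
          │                  
          │                  
          │                  
          │                  
          │                  
 ▒        │                  
 ▒        │                  
 ▒▒       │                  
          │                  
          │                  
          │                  
          │                  
          │                  
          │                  
          │                  
          │                  
          │                  


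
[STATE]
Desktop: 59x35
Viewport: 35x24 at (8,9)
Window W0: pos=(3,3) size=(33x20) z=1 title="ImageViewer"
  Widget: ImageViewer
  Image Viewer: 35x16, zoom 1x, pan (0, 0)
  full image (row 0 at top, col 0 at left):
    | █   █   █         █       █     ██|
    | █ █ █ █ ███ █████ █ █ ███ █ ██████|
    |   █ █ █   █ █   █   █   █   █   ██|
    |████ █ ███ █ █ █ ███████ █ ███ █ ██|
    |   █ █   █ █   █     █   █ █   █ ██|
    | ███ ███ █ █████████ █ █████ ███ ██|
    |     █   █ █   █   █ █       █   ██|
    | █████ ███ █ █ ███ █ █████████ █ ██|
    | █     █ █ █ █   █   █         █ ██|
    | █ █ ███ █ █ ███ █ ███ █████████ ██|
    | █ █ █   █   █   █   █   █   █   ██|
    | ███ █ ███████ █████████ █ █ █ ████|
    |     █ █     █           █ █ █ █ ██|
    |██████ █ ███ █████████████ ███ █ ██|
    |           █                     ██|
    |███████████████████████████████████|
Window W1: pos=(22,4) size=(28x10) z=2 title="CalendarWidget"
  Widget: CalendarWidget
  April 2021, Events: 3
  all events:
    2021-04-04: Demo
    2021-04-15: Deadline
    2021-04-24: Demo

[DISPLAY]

 █ ███ █ █ █ █┃          1  2  3  4
 █   █ █   █  ┃ 5  6  7  8  9 10 11
 ███ █ ███████┃12 13 14 15* 16 17 1
 █   █ █   █  ┃19 20 21 22 23 24* 2
██ ███ █ █ ███┗━━━━━━━━━━━━━━━━━━━━
   █ █ █ █   █   █         ┃       
 ███ █ █ ███ █ ███ ████████┃       
 █   █   █   █   █   █   █ ┃       
 █ ███████ █████████ █ █ █ ┃       
 █ █     █           █ █ █ ┃       
██ █ ███ █████████████ ███ ┃       
       █                   ┃       
███████████████████████████┃       
━━━━━━━━━━━━━━━━━━━━━━━━━━━┛       
                                   
                                   
                                   
                                   
                                   
                                   
                                   
                                   
                                   
                                   


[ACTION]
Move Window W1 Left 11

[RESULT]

 █ ┃          1  2  3  4*     ┃    
 █ ┃ 5  6  7  8  9 10 11      ┃    
 ██┃12 13 14 15* 16 17 18     ┃    
 █ ┃19 20 21 22 23 24* 25     ┃    
██ ┗━━━━━━━━━━━━━━━━━━━━━━━━━━┛    
   █ █ █ █   █   █         ┃       
 ███ █ █ ███ █ ███ ████████┃       
 █   █   █   █   █   █   █ ┃       
 █ ███████ █████████ █ █ █ ┃       
 █ █     █           █ █ █ ┃       
██ █ ███ █████████████ ███ ┃       
       █                   ┃       
███████████████████████████┃       
━━━━━━━━━━━━━━━━━━━━━━━━━━━┛       
                                   
                                   
                                   
                                   
                                   
                                   
                                   
                                   
                                   
                                   


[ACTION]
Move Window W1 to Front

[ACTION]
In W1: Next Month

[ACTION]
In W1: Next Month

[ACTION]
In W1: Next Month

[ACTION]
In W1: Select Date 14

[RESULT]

 █ ┃          1  2  3  4      ┃    
 █ ┃ 5  6  7  8  9 10 11      ┃    
 ██┃12 13 [14] 15 16 17 18    ┃    
 █ ┃19 20 21 22 23 24 25      ┃    
██ ┗━━━━━━━━━━━━━━━━━━━━━━━━━━┛    
   █ █ █ █   █   █         ┃       
 ███ █ █ ███ █ ███ ████████┃       
 █   █   █   █   █   █   █ ┃       
 █ ███████ █████████ █ █ █ ┃       
 █ █     █           █ █ █ ┃       
██ █ ███ █████████████ ███ ┃       
       █                   ┃       
███████████████████████████┃       
━━━━━━━━━━━━━━━━━━━━━━━━━━━┛       
                                   
                                   
                                   
                                   
                                   
                                   
                                   
                                   
                                   
                                   


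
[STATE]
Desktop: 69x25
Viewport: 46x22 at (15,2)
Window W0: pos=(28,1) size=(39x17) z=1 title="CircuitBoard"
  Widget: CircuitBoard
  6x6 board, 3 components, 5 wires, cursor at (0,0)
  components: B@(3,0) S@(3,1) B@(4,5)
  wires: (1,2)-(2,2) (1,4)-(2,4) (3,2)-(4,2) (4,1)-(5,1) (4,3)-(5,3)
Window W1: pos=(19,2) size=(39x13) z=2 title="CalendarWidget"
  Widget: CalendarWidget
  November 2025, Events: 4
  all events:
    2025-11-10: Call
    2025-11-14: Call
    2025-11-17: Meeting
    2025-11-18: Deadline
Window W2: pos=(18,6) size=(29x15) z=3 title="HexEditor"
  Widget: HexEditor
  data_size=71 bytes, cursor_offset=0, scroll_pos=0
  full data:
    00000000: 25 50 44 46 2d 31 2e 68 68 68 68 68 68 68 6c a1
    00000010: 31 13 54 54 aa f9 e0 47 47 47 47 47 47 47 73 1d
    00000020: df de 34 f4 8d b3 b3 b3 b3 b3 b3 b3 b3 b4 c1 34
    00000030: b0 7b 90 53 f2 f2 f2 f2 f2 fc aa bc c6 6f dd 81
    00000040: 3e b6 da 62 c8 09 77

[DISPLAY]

    ┏━━━━━━━━━━━━━━━━━━━━━━━━━━━━━━━━━━━━━┓   
    ┃ CalendarWidget                      ┃───
    ┠─────────────────────────────────────┨   
    ┃            November 2025            ┃   
   ┏━━━━━━━━━━━━━━━━━━━━━━━━━━━┓          ┃   
   ┃ HexEditor                 ┃          ┃   
   ┠───────────────────────────┨          ┃   
   ┃00000000  25 50 44 46 2d 31┃          ┃   
   ┃00000010  31 13 54 54 aa f9┃          ┃   
   ┃00000020  df de 34 f4 8d b3┃          ┃   
   ┃00000030  b0 7b 90 53 f2 f2┃          ┃   
   ┃00000040  3e b6 da 62 c8 09┃          ┃   
   ┃                           ┃━━━━━━━━━━┛   
   ┃                           ┃              
   ┃                           ┃              
   ┃                           ┃━━━━━━━━━━━━━━
   ┃                           ┃              
   ┃                           ┃              
   ┗━━━━━━━━━━━━━━━━━━━━━━━━━━━┛              
                                              
                                              
                                              


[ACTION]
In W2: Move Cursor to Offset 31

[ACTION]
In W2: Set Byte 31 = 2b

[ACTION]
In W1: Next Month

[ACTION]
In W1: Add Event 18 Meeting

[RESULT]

    ┏━━━━━━━━━━━━━━━━━━━━━━━━━━━━━━━━━━━━━┓   
    ┃ CalendarWidget                      ┃───
    ┠─────────────────────────────────────┨   
    ┃            December 2025            ┃   
   ┏━━━━━━━━━━━━━━━━━━━━━━━━━━━┓          ┃   
   ┃ HexEditor                 ┃          ┃   
   ┠───────────────────────────┨          ┃   
   ┃00000000  25 50 44 46 2d 31┃          ┃   
   ┃00000010  31 13 54 54 aa f9┃          ┃   
   ┃00000020  df de 34 f4 8d b3┃          ┃   
   ┃00000030  b0 7b 90 53 f2 f2┃          ┃   
   ┃00000040  3e b6 da 62 c8 09┃          ┃   
   ┃                           ┃━━━━━━━━━━┛   
   ┃                           ┃              
   ┃                           ┃              
   ┃                           ┃━━━━━━━━━━━━━━
   ┃                           ┃              
   ┃                           ┃              
   ┗━━━━━━━━━━━━━━━━━━━━━━━━━━━┛              
                                              
                                              
                                              


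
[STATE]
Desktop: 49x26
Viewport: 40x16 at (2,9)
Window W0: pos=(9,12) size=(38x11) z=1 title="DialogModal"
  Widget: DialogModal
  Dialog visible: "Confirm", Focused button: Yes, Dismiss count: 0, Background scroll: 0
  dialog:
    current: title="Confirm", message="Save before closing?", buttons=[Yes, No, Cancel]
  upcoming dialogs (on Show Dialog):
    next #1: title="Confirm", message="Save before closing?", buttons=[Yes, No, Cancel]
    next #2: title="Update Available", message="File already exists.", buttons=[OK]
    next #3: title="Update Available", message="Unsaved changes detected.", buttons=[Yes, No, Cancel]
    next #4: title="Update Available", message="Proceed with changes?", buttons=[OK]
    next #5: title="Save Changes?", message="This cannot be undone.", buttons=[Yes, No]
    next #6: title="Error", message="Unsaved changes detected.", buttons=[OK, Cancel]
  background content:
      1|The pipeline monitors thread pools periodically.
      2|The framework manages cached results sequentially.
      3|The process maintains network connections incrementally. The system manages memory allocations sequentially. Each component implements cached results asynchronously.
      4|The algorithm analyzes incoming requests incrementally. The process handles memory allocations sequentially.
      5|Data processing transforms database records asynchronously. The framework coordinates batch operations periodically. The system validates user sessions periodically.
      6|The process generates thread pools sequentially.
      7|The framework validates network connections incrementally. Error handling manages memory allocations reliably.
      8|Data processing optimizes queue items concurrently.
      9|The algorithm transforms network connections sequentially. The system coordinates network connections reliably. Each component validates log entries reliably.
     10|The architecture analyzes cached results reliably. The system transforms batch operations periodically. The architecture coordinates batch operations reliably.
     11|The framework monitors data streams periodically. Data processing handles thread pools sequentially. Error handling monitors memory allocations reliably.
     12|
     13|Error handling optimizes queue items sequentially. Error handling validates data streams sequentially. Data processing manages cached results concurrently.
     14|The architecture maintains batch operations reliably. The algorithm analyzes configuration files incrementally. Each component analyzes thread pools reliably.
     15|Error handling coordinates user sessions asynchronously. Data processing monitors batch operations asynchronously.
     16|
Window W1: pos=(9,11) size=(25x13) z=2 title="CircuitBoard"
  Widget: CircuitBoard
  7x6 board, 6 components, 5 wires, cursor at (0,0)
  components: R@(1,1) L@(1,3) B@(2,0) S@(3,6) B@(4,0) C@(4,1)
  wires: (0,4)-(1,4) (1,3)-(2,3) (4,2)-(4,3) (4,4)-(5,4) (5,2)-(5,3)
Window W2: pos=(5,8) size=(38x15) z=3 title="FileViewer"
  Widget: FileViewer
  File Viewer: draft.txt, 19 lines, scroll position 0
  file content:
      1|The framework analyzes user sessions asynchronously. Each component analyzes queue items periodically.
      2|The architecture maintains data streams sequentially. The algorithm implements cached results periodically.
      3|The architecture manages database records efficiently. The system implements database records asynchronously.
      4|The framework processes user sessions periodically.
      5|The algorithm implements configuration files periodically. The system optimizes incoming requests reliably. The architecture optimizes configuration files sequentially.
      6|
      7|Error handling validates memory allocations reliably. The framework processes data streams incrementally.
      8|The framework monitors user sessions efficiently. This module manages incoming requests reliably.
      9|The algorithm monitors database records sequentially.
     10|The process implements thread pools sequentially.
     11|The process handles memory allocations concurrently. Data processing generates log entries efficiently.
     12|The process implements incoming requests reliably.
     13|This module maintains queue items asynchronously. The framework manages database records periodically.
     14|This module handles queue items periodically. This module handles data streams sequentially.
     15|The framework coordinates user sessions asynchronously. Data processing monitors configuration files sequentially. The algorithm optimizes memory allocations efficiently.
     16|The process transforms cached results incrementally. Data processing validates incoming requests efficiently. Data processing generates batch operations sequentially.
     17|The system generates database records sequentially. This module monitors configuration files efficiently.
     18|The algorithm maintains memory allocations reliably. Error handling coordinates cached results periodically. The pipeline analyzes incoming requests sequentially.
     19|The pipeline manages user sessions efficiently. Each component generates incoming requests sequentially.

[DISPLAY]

   ┃ FileViewer                         
   ┠────────────────────────────────────
   ┃The framework analyzes user session▲
   ┃The architecture maintains data str█
   ┃The architecture manages database r░
   ┃The framework processes user sessio░
   ┃The algorithm implements configurat░
   ┃                                   ░
   ┃Error handling validates memory all░
   ┃The framework monitors user session░
   ┃The algorithm monitors database rec░
   ┃The process implements thread pools░
   ┃The process handles memory allocati▼
   ┗━━━━━━━━━━━━━━━━━━━━━━━━━━━━━━━━━━━━
       ┗━━━━━━━━━━━━━━━━━━━━━━━┛        
                                        


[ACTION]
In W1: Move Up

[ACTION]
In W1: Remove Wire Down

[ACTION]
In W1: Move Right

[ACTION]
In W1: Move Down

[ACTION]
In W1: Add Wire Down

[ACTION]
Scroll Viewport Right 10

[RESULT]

leViewer                         ┃      
─────────────────────────────────┨      
 framework analyzes user session▲┃      
 architecture maintains data str█┃━━━┓  
 architecture manages database r░┃   ┃  
 framework processes user sessio░┃───┨  
 algorithm implements configurat░┃s p┃  
                                ░┃lts┃  
or handling validates memory all░┃nec┃  
 framework monitors user session░┃equ┃  
 algorithm monitors database rec░┃se ┃  
 process implements thread pools░┃s s┃  
 process handles memory allocati▼┃onn┃  
━━━━━━━━━━━━━━━━━━━━━━━━━━━━━━━━━┛━━━┛  
┗━━━━━━━━━━━━━━━━━━━━━━━┛               
                                        


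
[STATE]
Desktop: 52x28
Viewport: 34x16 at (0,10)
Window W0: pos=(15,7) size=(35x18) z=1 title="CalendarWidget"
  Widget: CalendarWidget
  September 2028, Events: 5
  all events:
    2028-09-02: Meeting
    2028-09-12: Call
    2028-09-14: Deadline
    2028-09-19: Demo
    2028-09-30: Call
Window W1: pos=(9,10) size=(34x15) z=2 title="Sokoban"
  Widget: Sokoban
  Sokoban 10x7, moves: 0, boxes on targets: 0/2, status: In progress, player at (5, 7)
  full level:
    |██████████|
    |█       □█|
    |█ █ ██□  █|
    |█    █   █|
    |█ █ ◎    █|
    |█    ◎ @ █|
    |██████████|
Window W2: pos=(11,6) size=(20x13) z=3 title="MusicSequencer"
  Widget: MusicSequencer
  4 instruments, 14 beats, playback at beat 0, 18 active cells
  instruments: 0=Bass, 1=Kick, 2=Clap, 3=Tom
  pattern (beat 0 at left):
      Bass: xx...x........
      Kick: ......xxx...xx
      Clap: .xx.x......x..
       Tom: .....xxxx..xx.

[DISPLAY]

         ┏━┃ Bass██···█·······┃━━━
         ┃ ┃ Kick······███···█┃   
         ┠─┃ Clap·██·█······█·┃───
         ┃█┃  Tom·····████··██┃   
         ┃█┃                  ┃   
         ┃█┃                  ┃   
         ┃█┃                  ┃   
         ┃█┃                  ┃   
         ┃█┗━━━━━━━━━━━━━━━━━━┛   
         ┃██████████              
         ┃Moves: 0  0/2           
         ┃                        
         ┃                        
         ┃                        
         ┗━━━━━━━━━━━━━━━━━━━━━━━━
                                  


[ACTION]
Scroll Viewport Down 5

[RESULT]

         ┠─┃ Clap·██·█······█·┃───
         ┃█┃  Tom·····████··██┃   
         ┃█┃                  ┃   
         ┃█┃                  ┃   
         ┃█┃                  ┃   
         ┃█┃                  ┃   
         ┃█┗━━━━━━━━━━━━━━━━━━┛   
         ┃██████████              
         ┃Moves: 0  0/2           
         ┃                        
         ┃                        
         ┃                        
         ┗━━━━━━━━━━━━━━━━━━━━━━━━
                                  
                                  
                                  


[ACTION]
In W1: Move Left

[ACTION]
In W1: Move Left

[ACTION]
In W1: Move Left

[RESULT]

         ┠─┃ Clap·██·█······█·┃───
         ┃█┃  Tom·····████··██┃   
         ┃█┃                  ┃   
         ┃█┃                  ┃   
         ┃█┃                  ┃   
         ┃█┃                  ┃   
         ┃█┗━━━━━━━━━━━━━━━━━━┛   
         ┃██████████              
         ┃Moves: 3  0/2           
         ┃                        
         ┃                        
         ┃                        
         ┗━━━━━━━━━━━━━━━━━━━━━━━━
                                  
                                  
                                  
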